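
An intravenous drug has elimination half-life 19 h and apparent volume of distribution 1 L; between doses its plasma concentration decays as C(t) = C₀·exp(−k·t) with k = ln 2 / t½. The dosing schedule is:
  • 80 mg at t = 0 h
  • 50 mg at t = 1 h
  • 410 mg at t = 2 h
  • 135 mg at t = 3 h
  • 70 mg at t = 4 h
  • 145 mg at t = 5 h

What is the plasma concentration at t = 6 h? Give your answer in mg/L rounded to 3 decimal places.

k = ln 2 / 19 = 0.03648 per h
Dose 1 (80 mg at t=0 h): 80·exp(−0.03648·6) = 64.273 mg/L
Dose 2 (50 mg at t=1 h): 50·exp(−0.03648·5) = 41.663 mg/L
Dose 3 (410 mg at t=2 h): 410·exp(−0.03648·4) = 354.331 mg/L
Dose 4 (135 mg at t=3 h): 135·exp(−0.03648·3) = 121.005 mg/L
Dose 5 (70 mg at t=4 h): 70·exp(−0.03648·2) = 65.074 mg/L
Dose 6 (145 mg at t=5 h): 145·exp(−0.03648·1) = 139.806 mg/L
C(6) = 64.273 + 41.663 + 354.331 + 121.005 + 65.074 + 139.806 = 786.152 mg/L

786.152 mg/L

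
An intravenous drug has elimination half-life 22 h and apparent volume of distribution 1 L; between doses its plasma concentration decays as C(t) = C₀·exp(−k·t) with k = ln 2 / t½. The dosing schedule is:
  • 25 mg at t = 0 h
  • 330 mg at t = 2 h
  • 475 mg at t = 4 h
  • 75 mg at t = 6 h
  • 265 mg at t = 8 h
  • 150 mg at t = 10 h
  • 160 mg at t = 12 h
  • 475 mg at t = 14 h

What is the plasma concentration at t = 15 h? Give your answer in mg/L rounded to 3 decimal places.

k = ln 2 / 22 = 0.03151 per h
Dose 1 (25 mg at t=0 h): 25·exp(−0.03151·15) = 15.584 mg/L
Dose 2 (330 mg at t=2 h): 330·exp(−0.03151·13) = 219.095 mg/L
Dose 3 (475 mg at t=4 h): 475·exp(−0.03151·11) = 335.876 mg/L
Dose 4 (75 mg at t=6 h): 75·exp(−0.03151·9) = 56.482 mg/L
Dose 5 (265 mg at t=8 h): 265·exp(−0.03151·7) = 212.551 mg/L
Dose 6 (150 mg at t=10 h): 150·exp(−0.03151·5) = 128.137 mg/L
Dose 7 (160 mg at t=12 h): 160·exp(−0.03151·3) = 145.570 mg/L
Dose 8 (475 mg at t=14 h): 475·exp(−0.03151·1) = 460.268 mg/L
C(15) = 15.584 + 219.095 + 335.876 + 56.482 + 212.551 + 128.137 + 145.570 + 460.268 = 1573.563 mg/L

1573.563 mg/L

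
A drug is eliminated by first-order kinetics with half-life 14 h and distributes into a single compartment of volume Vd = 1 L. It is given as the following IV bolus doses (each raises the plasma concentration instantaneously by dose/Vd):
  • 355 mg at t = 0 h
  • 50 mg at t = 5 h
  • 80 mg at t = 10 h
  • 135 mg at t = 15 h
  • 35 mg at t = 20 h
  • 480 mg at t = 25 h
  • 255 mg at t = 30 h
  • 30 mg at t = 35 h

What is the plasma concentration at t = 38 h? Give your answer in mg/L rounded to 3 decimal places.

k = ln 2 / 14 = 0.04951 per h
Dose 1 (355 mg at t=0 h): 355·exp(−0.04951·38) = 54.094 mg/L
Dose 2 (50 mg at t=5 h): 50·exp(−0.04951·33) = 9.759 mg/L
Dose 3 (80 mg at t=10 h): 80·exp(−0.04951·28) = 20.000 mg/L
Dose 4 (135 mg at t=15 h): 135·exp(−0.04951·23) = 43.230 mg/L
Dose 5 (35 mg at t=20 h): 35·exp(−0.04951·18) = 14.356 mg/L
Dose 6 (480 mg at t=25 h): 480·exp(−0.04951·13) = 252.182 mg/L
Dose 7 (255 mg at t=30 h): 255·exp(−0.04951·8) = 171.602 mg/L
Dose 8 (30 mg at t=35 h): 30·exp(−0.04951·3) = 25.859 mg/L
C(38) = 54.094 + 9.759 + 20.000 + 43.230 + 14.356 + 252.182 + 171.602 + 25.859 = 591.081 mg/L

591.081 mg/L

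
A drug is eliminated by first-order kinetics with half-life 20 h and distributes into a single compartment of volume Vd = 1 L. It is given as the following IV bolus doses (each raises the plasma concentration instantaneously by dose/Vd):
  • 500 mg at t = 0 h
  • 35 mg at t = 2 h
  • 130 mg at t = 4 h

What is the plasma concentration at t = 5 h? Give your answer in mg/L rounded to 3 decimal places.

577.564 mg/L

k = ln 2 / 20 = 0.03466 per h
Dose 1 (500 mg at t=0 h): 500·exp(−0.03466·5) = 420.448 mg/L
Dose 2 (35 mg at t=2 h): 35·exp(−0.03466·3) = 31.544 mg/L
Dose 3 (130 mg at t=4 h): 130·exp(−0.03466·1) = 125.572 mg/L
C(5) = 420.448 + 31.544 + 125.572 = 577.564 mg/L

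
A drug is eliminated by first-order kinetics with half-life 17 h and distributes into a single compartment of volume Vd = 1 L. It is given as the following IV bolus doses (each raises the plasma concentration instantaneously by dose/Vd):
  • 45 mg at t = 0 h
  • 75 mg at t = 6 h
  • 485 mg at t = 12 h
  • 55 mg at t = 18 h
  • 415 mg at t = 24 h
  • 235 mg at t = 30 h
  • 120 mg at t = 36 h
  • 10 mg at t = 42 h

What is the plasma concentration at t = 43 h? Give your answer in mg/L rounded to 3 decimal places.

k = ln 2 / 17 = 0.04077 per h
Dose 1 (45 mg at t=0 h): 45·exp(−0.04077·43) = 7.794 mg/L
Dose 2 (75 mg at t=6 h): 75·exp(−0.04077·37) = 16.591 mg/L
Dose 3 (485 mg at t=12 h): 485·exp(−0.04077·31) = 137.027 mg/L
Dose 4 (55 mg at t=18 h): 55·exp(−0.04077·25) = 19.846 mg/L
Dose 5 (415 mg at t=24 h): 415·exp(−0.04077·19) = 191.251 mg/L
Dose 6 (235 mg at t=30 h): 235·exp(−0.04077·13) = 138.315 mg/L
Dose 7 (120 mg at t=36 h): 120·exp(−0.04077·7) = 90.204 mg/L
Dose 8 (10 mg at t=42 h): 10·exp(−0.04077·1) = 9.600 mg/L
C(43) = 7.794 + 16.591 + 137.027 + 19.846 + 191.251 + 138.315 + 90.204 + 9.600 = 610.628 mg/L

610.628 mg/L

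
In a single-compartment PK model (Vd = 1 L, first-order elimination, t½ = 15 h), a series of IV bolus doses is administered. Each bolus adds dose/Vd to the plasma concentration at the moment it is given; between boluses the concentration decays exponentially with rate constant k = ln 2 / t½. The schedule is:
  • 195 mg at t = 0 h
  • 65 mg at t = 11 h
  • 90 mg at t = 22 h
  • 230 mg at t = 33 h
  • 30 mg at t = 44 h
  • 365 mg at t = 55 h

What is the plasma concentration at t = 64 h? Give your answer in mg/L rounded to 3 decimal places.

336.287 mg/L

k = ln 2 / 15 = 0.04621 per h
Dose 1 (195 mg at t=0 h): 195·exp(−0.04621·64) = 10.131 mg/L
Dose 2 (65 mg at t=11 h): 65·exp(−0.04621·53) = 5.614 mg/L
Dose 3 (90 mg at t=22 h): 90·exp(−0.04621·42) = 12.923 mg/L
Dose 4 (230 mg at t=33 h): 230·exp(−0.04621·31) = 54.903 mg/L
Dose 5 (30 mg at t=44 h): 30·exp(−0.04621·20) = 11.906 mg/L
Dose 6 (365 mg at t=55 h): 365·exp(−0.04621·9) = 240.810 mg/L
C(64) = 10.131 + 5.614 + 12.923 + 54.903 + 11.906 + 240.810 = 336.287 mg/L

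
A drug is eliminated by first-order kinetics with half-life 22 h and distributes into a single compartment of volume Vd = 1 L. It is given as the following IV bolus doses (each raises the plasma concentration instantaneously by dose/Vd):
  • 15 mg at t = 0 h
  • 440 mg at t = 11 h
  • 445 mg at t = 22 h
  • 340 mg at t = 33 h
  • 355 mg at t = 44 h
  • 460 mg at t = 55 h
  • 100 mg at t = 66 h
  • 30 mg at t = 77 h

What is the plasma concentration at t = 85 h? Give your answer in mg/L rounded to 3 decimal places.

k = ln 2 / 22 = 0.03151 per h
Dose 1 (15 mg at t=0 h): 15·exp(−0.03151·85) = 1.030 mg/L
Dose 2 (440 mg at t=11 h): 440·exp(−0.03151·74) = 42.746 mg/L
Dose 3 (445 mg at t=22 h): 445·exp(−0.03151·63) = 61.139 mg/L
Dose 4 (340 mg at t=33 h): 340·exp(−0.03151·52) = 66.062 mg/L
Dose 5 (355 mg at t=44 h): 355·exp(−0.03151·41) = 97.548 mg/L
Dose 6 (460 mg at t=55 h): 460·exp(−0.03151·30) = 178.757 mg/L
Dose 7 (100 mg at t=66 h): 100·exp(−0.03151·19) = 54.957 mg/L
Dose 8 (30 mg at t=77 h): 30·exp(−0.03151·8) = 23.316 mg/L
C(85) = 1.030 + 42.746 + 61.139 + 66.062 + 97.548 + 178.757 + 54.957 + 23.316 = 525.555 mg/L

525.555 mg/L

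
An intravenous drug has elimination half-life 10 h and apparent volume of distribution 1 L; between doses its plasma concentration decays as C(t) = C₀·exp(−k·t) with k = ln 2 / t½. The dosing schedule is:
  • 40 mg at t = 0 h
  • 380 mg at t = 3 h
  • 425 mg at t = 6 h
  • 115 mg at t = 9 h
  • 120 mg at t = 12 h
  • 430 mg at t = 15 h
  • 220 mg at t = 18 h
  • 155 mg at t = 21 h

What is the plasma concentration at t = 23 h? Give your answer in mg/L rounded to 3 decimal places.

870.959 mg/L

k = ln 2 / 10 = 0.06931 per h
Dose 1 (40 mg at t=0 h): 40·exp(−0.06931·23) = 8.123 mg/L
Dose 2 (380 mg at t=3 h): 380·exp(−0.06931·20) = 95.000 mg/L
Dose 3 (425 mg at t=6 h): 425·exp(−0.06931·17) = 130.809 mg/L
Dose 4 (115 mg at t=9 h): 115·exp(−0.06931·14) = 43.577 mg/L
Dose 5 (120 mg at t=12 h): 120·exp(−0.06931·11) = 55.982 mg/L
Dose 6 (430 mg at t=15 h): 430·exp(−0.06931·8) = 246.970 mg/L
Dose 7 (220 mg at t=18 h): 220·exp(−0.06931·5) = 155.563 mg/L
Dose 8 (155 mg at t=21 h): 155·exp(−0.06931·2) = 134.935 mg/L
C(23) = 8.123 + 95.000 + 130.809 + 43.577 + 55.982 + 246.970 + 155.563 + 134.935 = 870.959 mg/L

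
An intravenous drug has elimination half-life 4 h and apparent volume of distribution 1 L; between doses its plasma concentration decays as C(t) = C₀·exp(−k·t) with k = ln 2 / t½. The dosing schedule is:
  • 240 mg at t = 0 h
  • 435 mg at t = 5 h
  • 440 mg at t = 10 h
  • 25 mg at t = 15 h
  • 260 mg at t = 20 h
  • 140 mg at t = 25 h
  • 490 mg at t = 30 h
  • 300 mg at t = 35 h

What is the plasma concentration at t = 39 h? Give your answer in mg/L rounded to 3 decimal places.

k = ln 2 / 4 = 0.17329 per h
Dose 1 (240 mg at t=0 h): 240·exp(−0.17329·39) = 0.279 mg/L
Dose 2 (435 mg at t=5 h): 435·exp(−0.17329·34) = 1.202 mg/L
Dose 3 (440 mg at t=10 h): 440·exp(−0.17329·29) = 2.891 mg/L
Dose 4 (25 mg at t=15 h): 25·exp(−0.17329·24) = 0.391 mg/L
Dose 5 (260 mg at t=20 h): 260·exp(−0.17329·19) = 9.662 mg/L
Dose 6 (140 mg at t=25 h): 140·exp(−0.17329·14) = 12.374 mg/L
Dose 7 (490 mg at t=30 h): 490·exp(−0.17329·9) = 103.010 mg/L
Dose 8 (300 mg at t=35 h): 300·exp(−0.17329·4) = 150.000 mg/L
C(39) = 0.279 + 1.202 + 2.891 + 0.391 + 9.662 + 12.374 + 103.010 + 150.000 = 279.808 mg/L

279.808 mg/L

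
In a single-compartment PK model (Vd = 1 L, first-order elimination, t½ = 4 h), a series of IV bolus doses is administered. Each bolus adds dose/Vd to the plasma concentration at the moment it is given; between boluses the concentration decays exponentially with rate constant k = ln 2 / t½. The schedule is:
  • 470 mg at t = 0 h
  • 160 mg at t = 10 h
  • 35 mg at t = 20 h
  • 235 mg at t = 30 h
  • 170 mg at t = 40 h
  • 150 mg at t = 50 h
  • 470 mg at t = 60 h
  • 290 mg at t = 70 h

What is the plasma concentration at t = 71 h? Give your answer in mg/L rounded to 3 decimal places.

k = ln 2 / 4 = 0.17329 per h
Dose 1 (470 mg at t=0 h): 470·exp(−0.17329·71) = 0.002 mg/L
Dose 2 (160 mg at t=10 h): 160·exp(−0.17329·61) = 0.004 mg/L
Dose 3 (35 mg at t=20 h): 35·exp(−0.17329·51) = 0.005 mg/L
Dose 4 (235 mg at t=30 h): 235·exp(−0.17329·41) = 0.193 mg/L
Dose 5 (170 mg at t=40 h): 170·exp(−0.17329·31) = 0.790 mg/L
Dose 6 (150 mg at t=50 h): 150·exp(−0.17329·21) = 3.942 mg/L
Dose 7 (470 mg at t=60 h): 470·exp(−0.17329·11) = 69.866 mg/L
Dose 8 (290 mg at t=70 h): 290·exp(−0.17329·1) = 243.860 mg/L
C(71) = 0.002 + 0.004 + 0.005 + 0.193 + 0.790 + 3.942 + 69.866 + 243.860 = 318.662 mg/L

318.662 mg/L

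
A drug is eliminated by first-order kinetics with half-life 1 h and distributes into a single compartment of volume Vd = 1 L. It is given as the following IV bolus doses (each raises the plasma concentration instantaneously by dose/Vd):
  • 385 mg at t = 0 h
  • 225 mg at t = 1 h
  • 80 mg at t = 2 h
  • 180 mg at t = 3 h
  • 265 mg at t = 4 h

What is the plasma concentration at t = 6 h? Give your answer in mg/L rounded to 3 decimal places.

106.797 mg/L

k = ln 2 / 1 = 0.69315 per h
Dose 1 (385 mg at t=0 h): 385·exp(−0.69315·6) = 6.016 mg/L
Dose 2 (225 mg at t=1 h): 225·exp(−0.69315·5) = 7.031 mg/L
Dose 3 (80 mg at t=2 h): 80·exp(−0.69315·4) = 5.000 mg/L
Dose 4 (180 mg at t=3 h): 180·exp(−0.69315·3) = 22.500 mg/L
Dose 5 (265 mg at t=4 h): 265·exp(−0.69315·2) = 66.250 mg/L
C(6) = 6.016 + 7.031 + 5.000 + 22.500 + 66.250 = 106.797 mg/L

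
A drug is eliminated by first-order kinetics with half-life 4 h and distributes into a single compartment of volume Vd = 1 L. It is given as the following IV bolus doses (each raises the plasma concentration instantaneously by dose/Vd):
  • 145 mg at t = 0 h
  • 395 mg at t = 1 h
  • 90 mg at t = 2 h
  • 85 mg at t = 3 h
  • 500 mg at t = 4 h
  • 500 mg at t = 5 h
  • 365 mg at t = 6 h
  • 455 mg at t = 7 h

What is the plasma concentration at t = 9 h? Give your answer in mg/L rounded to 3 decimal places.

1185.030 mg/L

k = ln 2 / 4 = 0.17329 per h
Dose 1 (145 mg at t=0 h): 145·exp(−0.17329·9) = 30.482 mg/L
Dose 2 (395 mg at t=1 h): 395·exp(−0.17329·8) = 98.750 mg/L
Dose 3 (90 mg at t=2 h): 90·exp(−0.17329·7) = 26.757 mg/L
Dose 4 (85 mg at t=3 h): 85·exp(−0.17329·6) = 30.052 mg/L
Dose 5 (500 mg at t=4 h): 500·exp(−0.17329·5) = 210.224 mg/L
Dose 6 (500 mg at t=5 h): 500·exp(−0.17329·4) = 250.000 mg/L
Dose 7 (365 mg at t=6 h): 365·exp(−0.17329·3) = 217.030 mg/L
Dose 8 (455 mg at t=7 h): 455·exp(−0.17329·2) = 321.734 mg/L
C(9) = 30.482 + 98.750 + 26.757 + 30.052 + 210.224 + 250.000 + 217.030 + 321.734 = 1185.030 mg/L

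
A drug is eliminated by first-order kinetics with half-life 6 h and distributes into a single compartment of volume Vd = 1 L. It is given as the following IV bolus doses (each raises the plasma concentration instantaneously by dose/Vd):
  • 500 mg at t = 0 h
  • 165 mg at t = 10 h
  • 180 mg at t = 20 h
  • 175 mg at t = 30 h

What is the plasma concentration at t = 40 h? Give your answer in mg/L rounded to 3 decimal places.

k = ln 2 / 6 = 0.11552 per h
Dose 1 (500 mg at t=0 h): 500·exp(−0.11552·40) = 4.922 mg/L
Dose 2 (165 mg at t=10 h): 165·exp(−0.11552·30) = 5.156 mg/L
Dose 3 (180 mg at t=20 h): 180·exp(−0.11552·20) = 17.858 mg/L
Dose 4 (175 mg at t=30 h): 175·exp(−0.11552·10) = 55.122 mg/L
C(40) = 4.922 + 5.156 + 17.858 + 55.122 = 83.058 mg/L

83.058 mg/L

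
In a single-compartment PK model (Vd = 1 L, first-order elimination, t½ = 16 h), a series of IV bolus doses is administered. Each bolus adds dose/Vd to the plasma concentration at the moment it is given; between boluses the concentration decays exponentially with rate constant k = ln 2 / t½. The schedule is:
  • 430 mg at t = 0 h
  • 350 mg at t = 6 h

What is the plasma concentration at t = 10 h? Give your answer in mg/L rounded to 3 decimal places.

573.134 mg/L

k = ln 2 / 16 = 0.04332 per h
Dose 1 (430 mg at t=0 h): 430·exp(−0.04332·10) = 278.821 mg/L
Dose 2 (350 mg at t=6 h): 350·exp(−0.04332·4) = 294.314 mg/L
C(10) = 278.821 + 294.314 = 573.134 mg/L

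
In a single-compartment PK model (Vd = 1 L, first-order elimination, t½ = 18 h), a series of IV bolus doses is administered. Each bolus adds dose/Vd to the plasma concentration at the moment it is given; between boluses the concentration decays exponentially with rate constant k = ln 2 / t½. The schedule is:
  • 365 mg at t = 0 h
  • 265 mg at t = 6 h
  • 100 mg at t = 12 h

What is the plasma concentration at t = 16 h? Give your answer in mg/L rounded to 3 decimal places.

k = ln 2 / 18 = 0.03851 per h
Dose 1 (365 mg at t=0 h): 365·exp(−0.03851·16) = 197.111 mg/L
Dose 2 (265 mg at t=6 h): 265·exp(−0.03851·10) = 180.305 mg/L
Dose 3 (100 mg at t=12 h): 100·exp(−0.03851·4) = 85.724 mg/L
C(16) = 197.111 + 180.305 + 85.724 = 463.140 mg/L

463.140 mg/L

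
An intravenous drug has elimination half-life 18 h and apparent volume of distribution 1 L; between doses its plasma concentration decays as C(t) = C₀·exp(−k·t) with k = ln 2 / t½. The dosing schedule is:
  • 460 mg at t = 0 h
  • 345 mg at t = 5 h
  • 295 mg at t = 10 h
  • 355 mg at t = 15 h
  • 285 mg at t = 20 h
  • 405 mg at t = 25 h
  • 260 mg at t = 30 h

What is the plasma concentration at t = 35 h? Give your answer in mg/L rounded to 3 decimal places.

k = ln 2 / 18 = 0.03851 per h
Dose 1 (460 mg at t=0 h): 460·exp(−0.03851·35) = 119.515 mg/L
Dose 2 (345 mg at t=5 h): 345·exp(−0.03851·30) = 108.668 mg/L
Dose 3 (295 mg at t=10 h): 295·exp(−0.03851·25) = 112.648 mg/L
Dose 4 (355 mg at t=15 h): 355·exp(−0.03851·20) = 164.343 mg/L
Dose 5 (285 mg at t=20 h): 285·exp(−0.03851·15) = 159.951 mg/L
Dose 6 (405 mg at t=25 h): 405·exp(−0.03851·10) = 275.560 mg/L
Dose 7 (260 mg at t=30 h): 260·exp(−0.03851·5) = 214.464 mg/L
C(35) = 119.515 + 108.668 + 112.648 + 164.343 + 159.951 + 275.560 + 214.464 = 1155.149 mg/L

1155.149 mg/L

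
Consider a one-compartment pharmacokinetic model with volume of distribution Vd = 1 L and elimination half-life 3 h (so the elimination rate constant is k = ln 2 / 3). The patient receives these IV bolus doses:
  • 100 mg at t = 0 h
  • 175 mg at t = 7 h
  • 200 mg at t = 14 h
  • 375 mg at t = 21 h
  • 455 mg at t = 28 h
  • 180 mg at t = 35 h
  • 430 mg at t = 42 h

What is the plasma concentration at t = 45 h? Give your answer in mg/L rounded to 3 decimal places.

243.465 mg/L

k = ln 2 / 3 = 0.23105 per h
Dose 1 (100 mg at t=0 h): 100·exp(−0.23105·45) = 0.003 mg/L
Dose 2 (175 mg at t=7 h): 175·exp(−0.23105·38) = 0.027 mg/L
Dose 3 (200 mg at t=14 h): 200·exp(−0.23105·31) = 0.155 mg/L
Dose 4 (375 mg at t=21 h): 375·exp(−0.23105·24) = 1.465 mg/L
Dose 5 (455 mg at t=28 h): 455·exp(−0.23105·17) = 8.957 mg/L
Dose 6 (180 mg at t=35 h): 180·exp(−0.23105·10) = 17.858 mg/L
Dose 7 (430 mg at t=42 h): 430·exp(−0.23105·3) = 215.000 mg/L
C(45) = 0.003 + 0.027 + 0.155 + 1.465 + 8.957 + 17.858 + 215.000 = 243.465 mg/L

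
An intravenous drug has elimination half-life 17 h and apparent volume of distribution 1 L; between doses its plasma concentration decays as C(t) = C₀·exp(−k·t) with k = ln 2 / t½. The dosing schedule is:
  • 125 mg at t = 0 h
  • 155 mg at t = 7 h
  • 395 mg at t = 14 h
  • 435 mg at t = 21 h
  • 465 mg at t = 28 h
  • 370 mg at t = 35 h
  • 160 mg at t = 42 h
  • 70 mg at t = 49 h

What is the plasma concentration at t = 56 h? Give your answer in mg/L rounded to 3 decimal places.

k = ln 2 / 17 = 0.04077 per h
Dose 1 (125 mg at t=0 h): 125·exp(−0.04077·56) = 12.743 mg/L
Dose 2 (155 mg at t=7 h): 155·exp(−0.04077·49) = 21.021 mg/L
Dose 3 (395 mg at t=14 h): 395·exp(−0.04077·42) = 71.265 mg/L
Dose 4 (435 mg at t=21 h): 435·exp(−0.04077·35) = 104.405 mg/L
Dose 5 (465 mg at t=28 h): 465·exp(−0.04077·28) = 148.470 mg/L
Dose 6 (370 mg at t=35 h): 370·exp(−0.04077·21) = 157.160 mg/L
Dose 7 (160 mg at t=42 h): 160·exp(−0.04077·14) = 90.409 mg/L
Dose 8 (70 mg at t=49 h): 70·exp(−0.04077·7) = 52.619 mg/L
C(56) = 12.743 + 21.021 + 71.265 + 104.405 + 148.470 + 157.160 + 90.409 + 52.619 = 658.093 mg/L

658.093 mg/L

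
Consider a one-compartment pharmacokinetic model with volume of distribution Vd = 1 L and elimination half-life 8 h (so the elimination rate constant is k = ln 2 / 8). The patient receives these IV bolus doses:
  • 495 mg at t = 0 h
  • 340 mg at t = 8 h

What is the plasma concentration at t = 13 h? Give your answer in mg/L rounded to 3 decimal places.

380.947 mg/L

k = ln 2 / 8 = 0.08664 per h
Dose 1 (495 mg at t=0 h): 495·exp(−0.08664·13) = 160.484 mg/L
Dose 2 (340 mg at t=8 h): 340·exp(−0.08664·5) = 220.463 mg/L
C(13) = 160.484 + 220.463 = 380.947 mg/L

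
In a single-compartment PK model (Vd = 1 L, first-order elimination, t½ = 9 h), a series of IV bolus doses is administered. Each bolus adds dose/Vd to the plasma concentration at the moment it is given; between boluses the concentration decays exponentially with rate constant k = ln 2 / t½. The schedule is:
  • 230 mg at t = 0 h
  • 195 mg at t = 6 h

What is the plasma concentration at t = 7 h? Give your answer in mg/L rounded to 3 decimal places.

314.696 mg/L

k = ln 2 / 9 = 0.07702 per h
Dose 1 (230 mg at t=0 h): 230·exp(−0.07702·7) = 134.151 mg/L
Dose 2 (195 mg at t=6 h): 195·exp(−0.07702·1) = 180.546 mg/L
C(7) = 134.151 + 180.546 = 314.696 mg/L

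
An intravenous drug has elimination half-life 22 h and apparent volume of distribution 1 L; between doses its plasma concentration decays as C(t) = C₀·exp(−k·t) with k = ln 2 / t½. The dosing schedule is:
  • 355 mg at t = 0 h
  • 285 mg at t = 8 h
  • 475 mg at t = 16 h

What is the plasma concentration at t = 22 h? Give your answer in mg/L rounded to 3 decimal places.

k = ln 2 / 22 = 0.03151 per h
Dose 1 (355 mg at t=0 h): 355·exp(−0.03151·22) = 177.500 mg/L
Dose 2 (285 mg at t=8 h): 285·exp(−0.03151·14) = 183.350 mg/L
Dose 3 (475 mg at t=16 h): 475·exp(−0.03151·6) = 393.183 mg/L
C(22) = 177.500 + 183.350 + 393.183 = 754.033 mg/L

754.033 mg/L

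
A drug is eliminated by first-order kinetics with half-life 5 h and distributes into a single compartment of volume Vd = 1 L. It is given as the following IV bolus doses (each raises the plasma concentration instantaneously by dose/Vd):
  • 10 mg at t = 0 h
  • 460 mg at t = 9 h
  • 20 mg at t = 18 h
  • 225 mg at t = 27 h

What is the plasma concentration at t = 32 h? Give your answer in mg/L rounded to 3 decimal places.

k = ln 2 / 5 = 0.13863 per h
Dose 1 (10 mg at t=0 h): 10·exp(−0.13863·32) = 0.118 mg/L
Dose 2 (460 mg at t=9 h): 460·exp(−0.13863·23) = 18.968 mg/L
Dose 3 (20 mg at t=18 h): 20·exp(−0.13863·14) = 2.872 mg/L
Dose 4 (225 mg at t=27 h): 225·exp(−0.13863·5) = 112.500 mg/L
C(32) = 0.118 + 18.968 + 2.872 + 112.500 = 134.458 mg/L

134.458 mg/L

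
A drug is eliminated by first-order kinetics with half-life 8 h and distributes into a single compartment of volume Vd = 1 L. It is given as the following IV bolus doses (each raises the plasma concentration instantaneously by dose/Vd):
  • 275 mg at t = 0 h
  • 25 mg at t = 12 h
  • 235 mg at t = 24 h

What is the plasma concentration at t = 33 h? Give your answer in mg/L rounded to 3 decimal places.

127.562 mg/L

k = ln 2 / 8 = 0.08664 per h
Dose 1 (275 mg at t=0 h): 275·exp(−0.08664·33) = 15.761 mg/L
Dose 2 (25 mg at t=12 h): 25·exp(−0.08664·21) = 4.053 mg/L
Dose 3 (235 mg at t=24 h): 235·exp(−0.08664·9) = 107.748 mg/L
C(33) = 15.761 + 4.053 + 107.748 = 127.562 mg/L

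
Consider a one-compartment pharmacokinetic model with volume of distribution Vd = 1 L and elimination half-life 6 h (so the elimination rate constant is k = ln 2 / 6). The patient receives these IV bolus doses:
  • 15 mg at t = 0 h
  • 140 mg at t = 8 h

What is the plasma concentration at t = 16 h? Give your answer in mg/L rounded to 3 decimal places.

k = ln 2 / 6 = 0.11552 per h
Dose 1 (15 mg at t=0 h): 15·exp(−0.11552·16) = 2.362 mg/L
Dose 2 (140 mg at t=8 h): 140·exp(−0.11552·8) = 55.559 mg/L
C(16) = 2.362 + 55.559 = 57.921 mg/L

57.921 mg/L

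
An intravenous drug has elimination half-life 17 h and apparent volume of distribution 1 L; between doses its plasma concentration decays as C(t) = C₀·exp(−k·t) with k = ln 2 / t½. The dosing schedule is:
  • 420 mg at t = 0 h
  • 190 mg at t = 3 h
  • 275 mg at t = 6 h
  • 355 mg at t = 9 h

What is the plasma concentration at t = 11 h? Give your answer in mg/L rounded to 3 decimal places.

956.803 mg/L

k = ln 2 / 17 = 0.04077 per h
Dose 1 (420 mg at t=0 h): 420·exp(−0.04077·11) = 268.204 mg/L
Dose 2 (190 mg at t=3 h): 190·exp(−0.04077·8) = 137.117 mg/L
Dose 3 (275 mg at t=6 h): 275·exp(−0.04077·5) = 224.282 mg/L
Dose 4 (355 mg at t=9 h): 355·exp(−0.04077·2) = 327.200 mg/L
C(11) = 268.204 + 137.117 + 224.282 + 327.200 = 956.803 mg/L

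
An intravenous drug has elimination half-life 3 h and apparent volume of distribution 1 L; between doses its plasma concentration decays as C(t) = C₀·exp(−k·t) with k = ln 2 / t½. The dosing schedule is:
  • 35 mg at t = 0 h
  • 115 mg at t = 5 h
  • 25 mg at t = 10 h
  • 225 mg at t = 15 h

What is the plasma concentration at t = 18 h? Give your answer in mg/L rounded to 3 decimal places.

k = ln 2 / 3 = 0.23105 per h
Dose 1 (35 mg at t=0 h): 35·exp(−0.23105·18) = 0.547 mg/L
Dose 2 (115 mg at t=5 h): 115·exp(−0.23105·13) = 5.705 mg/L
Dose 3 (25 mg at t=10 h): 25·exp(−0.23105·8) = 3.937 mg/L
Dose 4 (225 mg at t=15 h): 225·exp(−0.23105·3) = 112.500 mg/L
C(18) = 0.547 + 5.705 + 3.937 + 112.500 = 122.689 mg/L

122.689 mg/L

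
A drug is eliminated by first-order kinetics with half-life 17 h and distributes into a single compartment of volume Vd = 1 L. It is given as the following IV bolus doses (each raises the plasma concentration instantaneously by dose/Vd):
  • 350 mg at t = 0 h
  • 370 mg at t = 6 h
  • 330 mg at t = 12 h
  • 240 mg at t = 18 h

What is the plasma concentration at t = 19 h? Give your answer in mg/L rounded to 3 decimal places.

k = ln 2 / 17 = 0.04077 per h
Dose 1 (350 mg at t=0 h): 350·exp(−0.04077·19) = 161.296 mg/L
Dose 2 (370 mg at t=6 h): 370·exp(−0.04077·13) = 217.772 mg/L
Dose 3 (330 mg at t=12 h): 330·exp(−0.04077·7) = 248.062 mg/L
Dose 4 (240 mg at t=18 h): 240·exp(−0.04077·1) = 230.411 mg/L
C(19) = 161.296 + 217.772 + 248.062 + 230.411 = 857.541 mg/L

857.541 mg/L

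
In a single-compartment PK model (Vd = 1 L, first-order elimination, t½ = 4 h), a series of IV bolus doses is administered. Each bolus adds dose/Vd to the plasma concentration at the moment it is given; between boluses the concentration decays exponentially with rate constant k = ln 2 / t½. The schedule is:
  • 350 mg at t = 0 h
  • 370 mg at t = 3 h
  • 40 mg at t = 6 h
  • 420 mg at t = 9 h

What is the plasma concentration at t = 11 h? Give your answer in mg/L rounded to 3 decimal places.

k = ln 2 / 4 = 0.17329 per h
Dose 1 (350 mg at t=0 h): 350·exp(−0.17329·11) = 52.028 mg/L
Dose 2 (370 mg at t=3 h): 370·exp(−0.17329·8) = 92.500 mg/L
Dose 3 (40 mg at t=6 h): 40·exp(−0.17329·5) = 16.818 mg/L
Dose 4 (420 mg at t=9 h): 420·exp(−0.17329·2) = 296.985 mg/L
C(11) = 52.028 + 92.500 + 16.818 + 296.985 = 458.331 mg/L

458.331 mg/L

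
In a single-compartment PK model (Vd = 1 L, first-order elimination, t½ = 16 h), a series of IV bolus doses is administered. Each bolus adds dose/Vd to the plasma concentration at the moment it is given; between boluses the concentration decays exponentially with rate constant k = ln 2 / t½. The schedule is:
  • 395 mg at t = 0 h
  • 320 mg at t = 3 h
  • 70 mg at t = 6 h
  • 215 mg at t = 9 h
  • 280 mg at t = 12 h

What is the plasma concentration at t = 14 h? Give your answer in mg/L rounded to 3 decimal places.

k = ln 2 / 16 = 0.04332 per h
Dose 1 (395 mg at t=0 h): 395·exp(−0.04332·14) = 215.375 mg/L
Dose 2 (320 mg at t=3 h): 320·exp(−0.04332·11) = 198.697 mg/L
Dose 3 (70 mg at t=6 h): 70·exp(−0.04332·8) = 49.497 mg/L
Dose 4 (215 mg at t=9 h): 215·exp(−0.04332·5) = 173.128 mg/L
Dose 5 (280 mg at t=12 h): 280·exp(−0.04332·2) = 256.761 mg/L
C(14) = 215.375 + 198.697 + 49.497 + 173.128 + 256.761 = 893.459 mg/L

893.459 mg/L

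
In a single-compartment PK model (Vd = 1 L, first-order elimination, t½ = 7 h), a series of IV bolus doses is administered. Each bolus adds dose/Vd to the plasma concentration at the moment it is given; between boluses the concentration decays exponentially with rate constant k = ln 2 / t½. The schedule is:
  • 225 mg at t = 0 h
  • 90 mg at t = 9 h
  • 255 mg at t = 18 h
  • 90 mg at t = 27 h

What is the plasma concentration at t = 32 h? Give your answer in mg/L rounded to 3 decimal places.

k = ln 2 / 7 = 0.09902 per h
Dose 1 (225 mg at t=0 h): 225·exp(−0.09902·32) = 9.463 mg/L
Dose 2 (90 mg at t=9 h): 90·exp(−0.09902·23) = 9.229 mg/L
Dose 3 (255 mg at t=18 h): 255·exp(−0.09902·14) = 63.750 mg/L
Dose 4 (90 mg at t=27 h): 90·exp(−0.09902·5) = 54.856 mg/L
C(32) = 9.463 + 9.229 + 63.750 + 54.856 = 137.298 mg/L

137.298 mg/L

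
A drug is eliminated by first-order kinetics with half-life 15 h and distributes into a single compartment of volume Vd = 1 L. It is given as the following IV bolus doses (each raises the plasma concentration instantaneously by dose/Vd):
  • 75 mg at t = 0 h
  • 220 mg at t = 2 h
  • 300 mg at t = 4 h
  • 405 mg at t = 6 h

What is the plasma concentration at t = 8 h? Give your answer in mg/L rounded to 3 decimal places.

837.170 mg/L

k = ln 2 / 15 = 0.04621 per h
Dose 1 (75 mg at t=0 h): 75·exp(−0.04621·8) = 51.822 mg/L
Dose 2 (220 mg at t=2 h): 220·exp(−0.04621·6) = 166.729 mg/L
Dose 3 (300 mg at t=4 h): 300·exp(−0.04621·4) = 249.371 mg/L
Dose 4 (405 mg at t=6 h): 405·exp(−0.04621·2) = 369.248 mg/L
C(8) = 51.822 + 166.729 + 249.371 + 369.248 = 837.170 mg/L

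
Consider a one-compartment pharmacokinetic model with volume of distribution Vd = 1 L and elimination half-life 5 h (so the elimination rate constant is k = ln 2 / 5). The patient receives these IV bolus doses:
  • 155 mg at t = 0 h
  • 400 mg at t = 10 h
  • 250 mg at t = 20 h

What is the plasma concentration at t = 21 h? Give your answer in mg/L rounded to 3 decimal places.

313.126 mg/L

k = ln 2 / 5 = 0.13863 per h
Dose 1 (155 mg at t=0 h): 155·exp(−0.13863·21) = 8.433 mg/L
Dose 2 (400 mg at t=10 h): 400·exp(−0.13863·11) = 87.055 mg/L
Dose 3 (250 mg at t=20 h): 250·exp(−0.13863·1) = 217.638 mg/L
C(21) = 8.433 + 87.055 + 217.638 = 313.126 mg/L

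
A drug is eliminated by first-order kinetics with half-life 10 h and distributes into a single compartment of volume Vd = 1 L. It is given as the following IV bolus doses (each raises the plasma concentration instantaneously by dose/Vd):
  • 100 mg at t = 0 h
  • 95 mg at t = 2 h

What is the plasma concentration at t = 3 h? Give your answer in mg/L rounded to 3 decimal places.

k = ln 2 / 10 = 0.06931 per h
Dose 1 (100 mg at t=0 h): 100·exp(−0.06931·3) = 81.225 mg/L
Dose 2 (95 mg at t=2 h): 95·exp(−0.06931·1) = 88.638 mg/L
C(3) = 81.225 + 88.638 = 169.863 mg/L

169.863 mg/L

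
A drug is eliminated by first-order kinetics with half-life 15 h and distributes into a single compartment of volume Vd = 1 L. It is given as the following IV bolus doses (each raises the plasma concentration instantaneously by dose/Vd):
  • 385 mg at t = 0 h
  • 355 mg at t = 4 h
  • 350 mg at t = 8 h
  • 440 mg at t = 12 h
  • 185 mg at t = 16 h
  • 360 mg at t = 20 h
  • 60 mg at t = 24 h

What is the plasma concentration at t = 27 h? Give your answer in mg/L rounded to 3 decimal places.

1022.695 mg/L

k = ln 2 / 15 = 0.04621 per h
Dose 1 (385 mg at t=0 h): 385·exp(−0.04621·27) = 110.562 mg/L
Dose 2 (355 mg at t=4 h): 355·exp(−0.04621·23) = 122.645 mg/L
Dose 3 (350 mg at t=8 h): 350·exp(−0.04621·19) = 145.467 mg/L
Dose 4 (440 mg at t=12 h): 440·exp(−0.04621·15) = 220.000 mg/L
Dose 5 (185 mg at t=16 h): 185·exp(−0.04621·11) = 111.280 mg/L
Dose 6 (360 mg at t=20 h): 360·exp(−0.04621·7) = 260.508 mg/L
Dose 7 (60 mg at t=24 h): 60·exp(−0.04621·3) = 52.233 mg/L
C(27) = 110.562 + 122.645 + 145.467 + 220.000 + 111.280 + 260.508 + 52.233 = 1022.695 mg/L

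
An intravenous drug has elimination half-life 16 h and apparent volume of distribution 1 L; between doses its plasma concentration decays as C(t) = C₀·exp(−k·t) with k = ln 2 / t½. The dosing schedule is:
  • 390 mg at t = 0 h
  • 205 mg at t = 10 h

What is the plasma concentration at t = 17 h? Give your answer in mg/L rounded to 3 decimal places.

k = ln 2 / 16 = 0.04332 per h
Dose 1 (390 mg at t=0 h): 390·exp(−0.04332·17) = 186.733 mg/L
Dose 2 (205 mg at t=10 h): 205·exp(−0.04332·7) = 151.375 mg/L
C(17) = 186.733 + 151.375 = 338.107 mg/L

338.107 mg/L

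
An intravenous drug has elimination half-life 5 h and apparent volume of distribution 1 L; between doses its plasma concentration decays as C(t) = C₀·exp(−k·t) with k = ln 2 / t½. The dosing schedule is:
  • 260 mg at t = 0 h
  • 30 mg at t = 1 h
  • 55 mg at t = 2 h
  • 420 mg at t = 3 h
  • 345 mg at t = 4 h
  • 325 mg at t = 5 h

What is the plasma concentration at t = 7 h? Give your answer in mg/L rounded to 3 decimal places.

k = ln 2 / 5 = 0.13863 per h
Dose 1 (260 mg at t=0 h): 260·exp(−0.13863·7) = 98.522 mg/L
Dose 2 (30 mg at t=1 h): 30·exp(−0.13863·6) = 13.058 mg/L
Dose 3 (55 mg at t=2 h): 55·exp(−0.13863·5) = 27.500 mg/L
Dose 4 (420 mg at t=3 h): 420·exp(−0.13863·4) = 241.227 mg/L
Dose 5 (345 mg at t=4 h): 345·exp(−0.13863·3) = 227.615 mg/L
Dose 6 (325 mg at t=5 h): 325·exp(−0.13863·2) = 246.304 mg/L
C(7) = 98.522 + 13.058 + 27.500 + 241.227 + 227.615 + 246.304 = 854.226 mg/L

854.226 mg/L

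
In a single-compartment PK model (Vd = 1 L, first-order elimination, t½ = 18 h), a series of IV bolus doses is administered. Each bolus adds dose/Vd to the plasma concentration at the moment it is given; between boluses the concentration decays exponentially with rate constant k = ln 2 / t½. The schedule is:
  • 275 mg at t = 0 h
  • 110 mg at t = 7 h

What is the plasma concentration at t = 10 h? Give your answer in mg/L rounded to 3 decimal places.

k = ln 2 / 18 = 0.03851 per h
Dose 1 (275 mg at t=0 h): 275·exp(−0.03851·10) = 187.109 mg/L
Dose 2 (110 mg at t=7 h): 110·exp(−0.03851·3) = 97.999 mg/L
C(10) = 187.109 + 97.999 = 285.107 mg/L

285.107 mg/L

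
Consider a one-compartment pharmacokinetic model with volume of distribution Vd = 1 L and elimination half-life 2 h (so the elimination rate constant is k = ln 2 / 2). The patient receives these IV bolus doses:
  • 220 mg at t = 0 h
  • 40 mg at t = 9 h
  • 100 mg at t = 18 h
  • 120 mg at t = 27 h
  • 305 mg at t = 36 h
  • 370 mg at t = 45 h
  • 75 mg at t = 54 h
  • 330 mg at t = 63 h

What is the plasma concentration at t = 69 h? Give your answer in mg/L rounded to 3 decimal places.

41.758 mg/L

k = ln 2 / 2 = 0.34657 per h
Dose 1 (220 mg at t=0 h): 220·exp(−0.34657·69) = 0.000 mg/L
Dose 2 (40 mg at t=9 h): 40·exp(−0.34657·60) = 0.000 mg/L
Dose 3 (100 mg at t=18 h): 100·exp(−0.34657·51) = 0.000 mg/L
Dose 4 (120 mg at t=27 h): 120·exp(−0.34657·42) = 0.000 mg/L
Dose 5 (305 mg at t=36 h): 305·exp(−0.34657·33) = 0.003 mg/L
Dose 6 (370 mg at t=45 h): 370·exp(−0.34657·24) = 0.090 mg/L
Dose 7 (75 mg at t=54 h): 75·exp(−0.34657·15) = 0.414 mg/L
Dose 8 (330 mg at t=63 h): 330·exp(−0.34657·6) = 41.250 mg/L
C(69) = 0.000 + 0.000 + 0.000 + 0.000 + 0.003 + 0.090 + 0.414 + 41.250 = 41.758 mg/L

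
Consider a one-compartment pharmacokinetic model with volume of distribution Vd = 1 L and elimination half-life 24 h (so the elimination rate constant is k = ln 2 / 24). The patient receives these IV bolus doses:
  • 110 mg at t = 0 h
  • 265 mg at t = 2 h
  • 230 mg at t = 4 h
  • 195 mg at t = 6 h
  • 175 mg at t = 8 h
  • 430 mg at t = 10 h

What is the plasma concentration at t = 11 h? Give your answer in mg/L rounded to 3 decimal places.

1219.318 mg/L

k = ln 2 / 24 = 0.02888 per h
Dose 1 (110 mg at t=0 h): 110·exp(−0.02888·11) = 80.061 mg/L
Dose 2 (265 mg at t=2 h): 265·exp(−0.02888·9) = 204.343 mg/L
Dose 3 (230 mg at t=4 h): 230·exp(−0.02888·7) = 187.900 mg/L
Dose 4 (195 mg at t=6 h): 195·exp(−0.02888·5) = 168.780 mg/L
Dose 5 (175 mg at t=8 h): 175·exp(−0.02888·3) = 160.476 mg/L
Dose 6 (430 mg at t=10 h): 430·exp(−0.02888·1) = 417.759 mg/L
C(11) = 80.061 + 204.343 + 187.900 + 168.780 + 160.476 + 417.759 = 1219.318 mg/L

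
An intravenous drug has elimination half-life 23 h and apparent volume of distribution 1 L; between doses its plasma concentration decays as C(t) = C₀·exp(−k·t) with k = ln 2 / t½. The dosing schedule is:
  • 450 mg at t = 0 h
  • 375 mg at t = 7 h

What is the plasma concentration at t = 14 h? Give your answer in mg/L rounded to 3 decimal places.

598.783 mg/L

k = ln 2 / 23 = 0.03014 per h
Dose 1 (450 mg at t=0 h): 450·exp(−0.03014·14) = 295.105 mg/L
Dose 2 (375 mg at t=7 h): 375·exp(−0.03014·7) = 303.678 mg/L
C(14) = 295.105 + 303.678 = 598.783 mg/L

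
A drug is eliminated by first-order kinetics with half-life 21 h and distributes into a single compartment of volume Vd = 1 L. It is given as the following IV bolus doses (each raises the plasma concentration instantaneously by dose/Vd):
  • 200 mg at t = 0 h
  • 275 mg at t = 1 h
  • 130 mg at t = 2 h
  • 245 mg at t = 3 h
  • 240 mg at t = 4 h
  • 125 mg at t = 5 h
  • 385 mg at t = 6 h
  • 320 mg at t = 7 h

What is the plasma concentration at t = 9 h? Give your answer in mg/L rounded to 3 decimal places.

1625.232 mg/L

k = ln 2 / 21 = 0.03301 per h
Dose 1 (200 mg at t=0 h): 200·exp(−0.03301·9) = 148.599 mg/L
Dose 2 (275 mg at t=1 h): 275·exp(−0.03301·8) = 211.181 mg/L
Dose 3 (130 mg at t=2 h): 130·exp(−0.03301·7) = 103.181 mg/L
Dose 4 (245 mg at t=3 h): 245·exp(−0.03301·6) = 200.982 mg/L
Dose 5 (240 mg at t=4 h): 240·exp(−0.03301·5) = 203.487 mg/L
Dose 6 (125 mg at t=5 h): 125·exp(−0.03301·4) = 109.540 mg/L
Dose 7 (385 mg at t=6 h): 385·exp(−0.03301·3) = 348.704 mg/L
Dose 8 (320 mg at t=7 h): 320·exp(−0.03301·2) = 299.558 mg/L
C(9) = 148.599 + 211.181 + 103.181 + 200.982 + 203.487 + 109.540 + 348.704 + 299.558 = 1625.232 mg/L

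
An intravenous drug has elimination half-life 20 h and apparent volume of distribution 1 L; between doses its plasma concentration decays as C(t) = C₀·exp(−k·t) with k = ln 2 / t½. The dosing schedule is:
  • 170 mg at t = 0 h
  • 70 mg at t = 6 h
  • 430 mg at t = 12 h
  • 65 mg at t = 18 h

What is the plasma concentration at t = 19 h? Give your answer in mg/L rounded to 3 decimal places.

532.764 mg/L

k = ln 2 / 20 = 0.03466 per h
Dose 1 (170 mg at t=0 h): 170·exp(−0.03466·19) = 87.998 mg/L
Dose 2 (70 mg at t=6 h): 70·exp(−0.03466·13) = 44.610 mg/L
Dose 3 (430 mg at t=12 h): 430·exp(−0.03466·7) = 337.371 mg/L
Dose 4 (65 mg at t=18 h): 65·exp(−0.03466·1) = 62.786 mg/L
C(19) = 87.998 + 44.610 + 337.371 + 62.786 = 532.764 mg/L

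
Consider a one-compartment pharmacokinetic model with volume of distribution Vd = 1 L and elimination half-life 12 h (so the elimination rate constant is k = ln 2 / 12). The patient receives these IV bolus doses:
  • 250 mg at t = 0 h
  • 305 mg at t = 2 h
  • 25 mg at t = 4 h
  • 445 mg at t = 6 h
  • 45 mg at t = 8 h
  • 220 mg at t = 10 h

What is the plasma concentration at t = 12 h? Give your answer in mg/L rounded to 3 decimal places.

k = ln 2 / 12 = 0.05776 per h
Dose 1 (250 mg at t=0 h): 250·exp(−0.05776·12) = 125.000 mg/L
Dose 2 (305 mg at t=2 h): 305·exp(−0.05776·10) = 171.175 mg/L
Dose 3 (25 mg at t=4 h): 25·exp(−0.05776·8) = 15.749 mg/L
Dose 4 (445 mg at t=6 h): 445·exp(−0.05776·6) = 314.663 mg/L
Dose 5 (45 mg at t=8 h): 45·exp(−0.05776·4) = 35.717 mg/L
Dose 6 (220 mg at t=10 h): 220·exp(−0.05776·2) = 195.998 mg/L
C(12) = 125.000 + 171.175 + 15.749 + 314.663 + 35.717 + 195.998 = 858.301 mg/L

858.301 mg/L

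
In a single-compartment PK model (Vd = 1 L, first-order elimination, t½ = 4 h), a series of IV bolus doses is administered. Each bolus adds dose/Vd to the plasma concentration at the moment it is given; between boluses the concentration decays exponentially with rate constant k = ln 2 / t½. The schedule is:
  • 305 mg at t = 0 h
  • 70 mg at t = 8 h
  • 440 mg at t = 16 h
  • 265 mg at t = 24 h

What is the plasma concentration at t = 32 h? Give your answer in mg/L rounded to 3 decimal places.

k = ln 2 / 4 = 0.17329 per h
Dose 1 (305 mg at t=0 h): 305·exp(−0.17329·32) = 1.191 mg/L
Dose 2 (70 mg at t=8 h): 70·exp(−0.17329·24) = 1.094 mg/L
Dose 3 (440 mg at t=16 h): 440·exp(−0.17329·16) = 27.500 mg/L
Dose 4 (265 mg at t=24 h): 265·exp(−0.17329·8) = 66.250 mg/L
C(32) = 1.191 + 1.094 + 27.500 + 66.250 = 96.035 mg/L

96.035 mg/L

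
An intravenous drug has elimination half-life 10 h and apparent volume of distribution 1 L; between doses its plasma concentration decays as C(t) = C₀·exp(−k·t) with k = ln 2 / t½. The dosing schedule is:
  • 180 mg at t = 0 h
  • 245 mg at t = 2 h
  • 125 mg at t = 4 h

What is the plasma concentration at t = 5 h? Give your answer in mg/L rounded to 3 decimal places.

k = ln 2 / 10 = 0.06931 per h
Dose 1 (180 mg at t=0 h): 180·exp(−0.06931·5) = 127.279 mg/L
Dose 2 (245 mg at t=2 h): 245·exp(−0.06931·3) = 199.002 mg/L
Dose 3 (125 mg at t=4 h): 125·exp(−0.06931·1) = 116.629 mg/L
C(5) = 127.279 + 199.002 + 116.629 = 442.910 mg/L

442.910 mg/L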